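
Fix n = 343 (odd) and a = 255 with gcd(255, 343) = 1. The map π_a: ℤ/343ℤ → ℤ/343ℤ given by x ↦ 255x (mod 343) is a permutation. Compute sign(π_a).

-1

Orbit of 87 under x↦255x: [87, 233, 76, 172, 299, 99, 206]… (length divides ord_343(255)).
The orbit structure of x ↦ 255x mod 343: 4 orbits of sizes [294, 42, 6, 1].
With 4 cycles on 343 points, sign = (−1)^{343−4} = -1.
Via Zolotarev, sign(π_{255}) = (255|343) = -1.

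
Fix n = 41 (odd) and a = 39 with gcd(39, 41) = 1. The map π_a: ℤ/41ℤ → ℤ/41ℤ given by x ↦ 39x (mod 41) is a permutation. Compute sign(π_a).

+1

Orbit of 40 under x↦39x: [40, 2, 37, 8, 25, 32, 18]… (length divides ord_41(39)).
The orbit structure of x ↦ 39x mod 41: 3 orbits of sizes [20, 20, 1].
n − c = 41 − 3 = 38; sign = (−1)^38 = +1.
Check: (39/41) = +1 by Zolotarev.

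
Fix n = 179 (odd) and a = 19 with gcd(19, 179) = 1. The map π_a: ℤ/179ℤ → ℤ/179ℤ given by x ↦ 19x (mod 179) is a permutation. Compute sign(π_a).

+1

Orbit of 39 under x↦19x: [39, 25, 117, 75, 172, 46, 158]… (length divides ord_179(19)).
π_19 has 3 disjoint cycles with lengths [89, 89, 1] on {0,…,178}.
179 − 3 = 176 transpositions; sign(π) = (−1)^176 = +1.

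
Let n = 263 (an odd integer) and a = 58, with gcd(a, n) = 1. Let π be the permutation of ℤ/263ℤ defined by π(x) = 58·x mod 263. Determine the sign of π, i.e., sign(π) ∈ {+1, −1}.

Start at x=41: 41 → 11 → 112 → 184 → 152 → 137 → 56 → … (one orbit).
The orbit structure of x ↦ 58x mod 263: 2 orbits of sizes [262, 1].
n − c = 263 − 2 = 261; sign = (−1)^261 = -1.
(58|263)_J = -1 (Zolotarev's lemma cross-check).

-1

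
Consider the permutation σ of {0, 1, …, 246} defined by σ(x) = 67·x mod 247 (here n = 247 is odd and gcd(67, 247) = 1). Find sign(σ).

Start at x=67: 67 → 43 → 164 → 120 → 136 → 220 → 167 → … (one orbit).
π_67 has 9 disjoint cycles with lengths [36, 36, 36, 36, 36, 36, 18, 12, 1] on {0,…,246}.
9 cycles on 247: each ℓ→(−1)^(ℓ−1), product (−1)^238 = +1.

+1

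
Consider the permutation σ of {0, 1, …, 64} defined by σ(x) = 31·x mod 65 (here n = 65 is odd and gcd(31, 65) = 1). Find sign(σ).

-1

Orbit of 1 under x↦31x: [1, 31, 51, 21]… (length divides ord_65(31)).
Cycle lengths of π_31 on ℤ/65ℤ: [4, 4, 4, 4, 4, 4, 4, 4, 4, 4, 4, 4, 4, 4, 4, 1, 1, 1, 1, 1]; 20 cycles in total.
20 cycles on 65: each ℓ→(−1)^(ℓ−1), product (−1)^45 = -1.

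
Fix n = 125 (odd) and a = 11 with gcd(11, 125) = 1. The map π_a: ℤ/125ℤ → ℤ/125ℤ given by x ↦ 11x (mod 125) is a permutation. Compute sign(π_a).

Start at x=86: 86 → 71 → 31 → 91 → 1 → 11 → 121 → … (one orbit).
π_11 has 13 disjoint cycles with lengths [25, 25, 25, 25, 5, 5, 5, 5, 1, 1, 1, 1, 1] on {0,…,124}.
sign(π) = (−1)^{n − #cycles} = (−1)^{125−13} = (−1)^112 = +1.

+1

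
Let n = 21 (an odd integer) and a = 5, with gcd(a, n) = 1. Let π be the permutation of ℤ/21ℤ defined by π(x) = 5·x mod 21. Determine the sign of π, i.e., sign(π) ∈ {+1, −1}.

Trace 20: π^k(20) = [20, 16, 17, 1, 5, 4] for k=0..5.
Decompose π into cycles: lengths [6, 6, 6, 2, 1] (5 cycles, including the fixed point 0).
sign(π) = (−1)^{n − #cycles} = (−1)^{21−5} = (−1)^16 = +1.
Via Zolotarev, sign(π_{5}) = (5|21) = +1.

+1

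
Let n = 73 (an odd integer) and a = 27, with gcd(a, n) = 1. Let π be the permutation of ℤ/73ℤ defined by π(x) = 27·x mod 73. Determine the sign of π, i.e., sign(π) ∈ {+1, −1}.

+1

Start at x=27: 27 → 72 → 46 → 1 → 27 (one orbit).
Decompose π into cycles: lengths [4, 4, 4, 4, 4, 4, 4, 4, 4, 4, 4, 4, 4, 4, 4, 4, 4, 4, 1] (19 cycles, including the fixed point 0).
n − c = 73 − 19 = 54; sign = (−1)^54 = +1.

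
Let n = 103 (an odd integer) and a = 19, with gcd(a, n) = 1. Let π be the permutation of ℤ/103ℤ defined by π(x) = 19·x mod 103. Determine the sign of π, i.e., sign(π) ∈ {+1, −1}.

+1

Orbit of 81 under x↦19x: [81, 97, 92, 100, 46, 50, 23]… (length divides ord_103(19)).
Cycle type of π: 51×2 + 1; total 3 cycles.
103 − 3 = 100 transpositions; sign(π) = (−1)^100 = +1.
The Jacobi symbol (19|103) = +1 (Zolotarev) agrees.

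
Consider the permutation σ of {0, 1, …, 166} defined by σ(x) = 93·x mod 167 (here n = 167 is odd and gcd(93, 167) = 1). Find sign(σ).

+1

Start at x=64: 64 → 107 → 98 → 96 → 77 → 147 → 144 → … (one orbit).
3 cycles of lengths [83, 83, 1].
sign(π) = (−1)^{n − #cycles} = (−1)^{167−3} = (−1)^164 = +1.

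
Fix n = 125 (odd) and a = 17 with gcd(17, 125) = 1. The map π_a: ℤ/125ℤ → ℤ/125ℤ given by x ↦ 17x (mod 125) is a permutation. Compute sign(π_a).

Orbit of 117 under x↦17x: [117, 114, 63, 71, 82, 19, 73]… (length divides ord_125(17)).
The orbit structure of x ↦ 17x mod 125: 4 orbits of sizes [100, 20, 4, 1].
n − c = 125 − 4 = 121; sign = (−1)^121 = -1.

-1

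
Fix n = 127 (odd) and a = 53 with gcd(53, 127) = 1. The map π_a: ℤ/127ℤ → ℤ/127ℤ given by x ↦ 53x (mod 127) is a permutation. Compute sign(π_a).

-1

Start at x=117: 117 → 105 → 104 → 51 → 36 → 3 → 32 → … (one orbit).
The orbit structure of x ↦ 53x mod 127: 2 orbits of sizes [126, 1].
Σ(ℓ_i−1) = 127−2 = 125; sign = (−1)^125 = -1.
Zolotarev: (53|127) = -1, matching the cycle-count sign.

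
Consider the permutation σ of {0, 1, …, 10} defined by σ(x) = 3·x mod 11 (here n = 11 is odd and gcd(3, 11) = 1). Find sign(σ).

+1

Orbit of 4 under x↦3x: [4, 1, 3, 9, 5]… (length divides ord_11(3)).
The orbit structure of x ↦ 3x mod 11: 3 orbits of sizes [5, 5, 1].
n − c = 11 − 3 = 8; sign = (−1)^8 = +1.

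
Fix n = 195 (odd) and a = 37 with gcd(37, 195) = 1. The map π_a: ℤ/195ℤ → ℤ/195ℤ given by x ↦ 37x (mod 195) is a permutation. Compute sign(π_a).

+1

Orbit of 28 under x↦37x: [28, 61, 112, 49, 58, 1, 37]… (length divides ord_195(37)).
The orbit structure of x ↦ 37x mod 195: 21 orbits of sizes [12, 12, 12, 12, 12, 12, 12, 12, 12, 12, 12, 12, 12, 12, 12, 4, 4, 4, 1, 1, 1].
Σ(ℓ_i−1) = 195−21 = 174; sign = (−1)^174 = +1.
Via Zolotarev, sign(π_{37}) = (37|195) = +1.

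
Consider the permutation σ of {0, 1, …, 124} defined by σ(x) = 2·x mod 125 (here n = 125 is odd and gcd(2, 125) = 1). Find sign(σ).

Start at x=8: 8 → 16 → 32 → 64 → 3 → 6 → 12 → … (one orbit).
Cycle type of π: 100 + 20 + 4 + 1; total 4 cycles.
sign(π) = (−1)^{n − #cycles} = (−1)^{125−4} = (−1)^121 = -1.

-1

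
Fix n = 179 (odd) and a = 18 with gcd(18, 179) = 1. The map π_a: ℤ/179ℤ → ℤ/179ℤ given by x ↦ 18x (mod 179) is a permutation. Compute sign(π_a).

Start at x=9: 9 → 162 → 52 → 41 → 22 → 38 → 147 → … (one orbit).
The orbit structure of x ↦ 18x mod 179: 2 orbits of sizes [178, 1].
Σ(ℓ_i−1) = 179−2 = 177; sign = (−1)^177 = -1.
Via Zolotarev, sign(π_{18}) = (18|179) = -1.

-1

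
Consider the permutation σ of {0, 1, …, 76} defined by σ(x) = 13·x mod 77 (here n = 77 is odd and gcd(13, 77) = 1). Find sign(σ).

+1

Orbit of 71 under x↦13x: [71, 76, 64, 62, 36, 6, 1]… (length divides ord_77(13)).
Cycle type of π: 10×7 + 2×3 + 1; total 11 cycles.
77 − 11 = 66 transpositions; sign(π) = (−1)^66 = +1.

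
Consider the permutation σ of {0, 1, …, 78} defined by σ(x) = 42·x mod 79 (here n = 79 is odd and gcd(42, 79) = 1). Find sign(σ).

Orbit of 9 under x↦42x: [9, 62, 76, 32, 1, 42, 26]… (length divides ord_79(42)).
π_42 has 3 disjoint cycles with lengths [39, 39, 1] on {0,…,78}.
sign(π) = (−1)^{n − #cycles} = (−1)^{79−3} = (−1)^76 = +1.
Check: (42/79) = +1 by Zolotarev.

+1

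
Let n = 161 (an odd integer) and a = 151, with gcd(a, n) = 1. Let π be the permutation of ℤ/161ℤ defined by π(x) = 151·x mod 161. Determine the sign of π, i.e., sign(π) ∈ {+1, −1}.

Start at x=78: 78 → 25 → 72 → 85 → 116 → 128 → 8 → … (one orbit).
9 cycles of lengths [33, 33, 33, 33, 11, 11, 3, 3, 1].
Σ(ℓ_i−1) = 161−9 = 152; sign = (−1)^152 = +1.
Via Zolotarev, sign(π_{151}) = (151|161) = +1.

+1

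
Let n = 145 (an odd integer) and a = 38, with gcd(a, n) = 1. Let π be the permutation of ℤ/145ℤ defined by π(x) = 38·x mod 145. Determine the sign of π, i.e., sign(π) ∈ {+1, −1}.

Trace 36: π^k(36) = [36, 63, 74, 57, 136, 93, 54] for k=0..6.
Cycle type of π: 28×4 + 14×2 + 4 + 1; total 8 cycles.
Σ(ℓ_i−1) = 145−8 = 137; sign = (−1)^137 = -1.
Check: (38/145) = -1 by Zolotarev.

-1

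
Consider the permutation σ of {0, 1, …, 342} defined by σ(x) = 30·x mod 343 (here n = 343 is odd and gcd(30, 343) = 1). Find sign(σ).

+1

Trace 246: π^k(246) = [246, 177, 165, 148, 324, 116, 50] for k=0..6.
Cycle type of π: 21×14 + 3×16 + 1; total 31 cycles.
sign(π) = (−1)^{n − #cycles} = (−1)^{343−31} = (−1)^312 = +1.
The Jacobi symbol (30|343) = +1 (Zolotarev) agrees.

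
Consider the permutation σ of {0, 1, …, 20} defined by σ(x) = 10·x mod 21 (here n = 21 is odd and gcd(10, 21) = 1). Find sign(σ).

-1

Orbit of 4 under x↦10x: [4, 19, 1, 10, 16, 13]… (length divides ord_21(10)).
The orbit structure of x ↦ 10x mod 21: 6 orbits of sizes [6, 6, 6, 1, 1, 1].
6 cycles on 21: each ℓ→(−1)^(ℓ−1), product (−1)^15 = -1.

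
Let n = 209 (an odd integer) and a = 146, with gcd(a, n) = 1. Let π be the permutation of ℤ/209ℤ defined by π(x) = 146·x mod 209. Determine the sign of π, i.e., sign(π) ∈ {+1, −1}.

-1

Orbit of 111 under x↦146x: [111, 113, 196, 192, 26, 34, 157]… (length divides ord_209(146)).
Cycle type of π: 90×2 + 18 + 5×2 + 1; total 6 cycles.
Σ(ℓ_i−1) = 209−6 = 203; sign = (−1)^203 = -1.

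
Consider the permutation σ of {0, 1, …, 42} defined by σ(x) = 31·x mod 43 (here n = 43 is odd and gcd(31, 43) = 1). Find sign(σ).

Start at x=10: 10 → 9 → 21 → 6 → 14 → 4 → 38 → … (one orbit).
The orbit structure of x ↦ 31x mod 43: 3 orbits of sizes [21, 21, 1].
sign(π) = (−1)^{n − #cycles} = (−1)^{43−3} = (−1)^40 = +1.
Check: (31/43) = +1 by Zolotarev.

+1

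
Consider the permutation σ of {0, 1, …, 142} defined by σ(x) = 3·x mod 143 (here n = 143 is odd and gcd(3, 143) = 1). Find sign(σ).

Start at x=126: 126 → 92 → 133 → 113 → 53 → 16 → 48 → … (one orbit).
Cycle type of π: 15×8 + 5×2 + 3×4 + 1; total 15 cycles.
sign(π) = (−1)^{n − #cycles} = (−1)^{143−15} = (−1)^128 = +1.
Via Zolotarev, sign(π_{3}) = (3|143) = +1.

+1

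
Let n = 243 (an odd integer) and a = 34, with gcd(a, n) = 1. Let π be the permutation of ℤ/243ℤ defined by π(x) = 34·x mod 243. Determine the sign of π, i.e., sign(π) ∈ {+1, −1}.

Start at x=64: 64 → 232 → 112 → 163 → 196 → 103 → 100 → … (one orbit).
The orbit structure of x ↦ 34x mod 243: 11 orbits of sizes [81, 81, 27, 27, 9, 9, 3, 3, 1, 1, 1].
sign(π) = (−1)^{n − #cycles} = (−1)^{243−11} = (−1)^232 = +1.
Via Zolotarev, sign(π_{34}) = (34|243) = +1.

+1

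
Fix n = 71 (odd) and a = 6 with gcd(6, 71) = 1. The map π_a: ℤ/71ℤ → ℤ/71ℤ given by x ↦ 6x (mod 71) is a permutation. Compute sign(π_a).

Orbit of 30 under x↦6x: [30, 38, 15, 19, 43, 45, 57]… (length divides ord_71(6)).
3 cycles of lengths [35, 35, 1].
3 cycles on 71: each ℓ→(−1)^(ℓ−1), product (−1)^68 = +1.
Zolotarev: (6|71) = +1, matching the cycle-count sign.

+1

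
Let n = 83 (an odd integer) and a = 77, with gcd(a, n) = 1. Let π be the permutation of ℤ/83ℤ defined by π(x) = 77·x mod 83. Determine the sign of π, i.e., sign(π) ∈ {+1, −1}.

+1

Trace 36: π^k(36) = [36, 33, 51, 26, 10, 23, 28] for k=0..6.
The orbit structure of x ↦ 77x mod 83: 3 orbits of sizes [41, 41, 1].
sign(π) = (−1)^{n − #cycles} = (−1)^{83−3} = (−1)^80 = +1.
Via Zolotarev, sign(π_{77}) = (77|83) = +1.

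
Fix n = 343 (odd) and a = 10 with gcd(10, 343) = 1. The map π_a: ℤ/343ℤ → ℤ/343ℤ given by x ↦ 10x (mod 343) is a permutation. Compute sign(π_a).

-1

Orbit of 268 under x↦10x: [268, 279, 46, 117, 141, 38, 37]… (length divides ord_343(10)).
The orbit structure of x ↦ 10x mod 343: 4 orbits of sizes [294, 42, 6, 1].
Σ(ℓ_i−1) = 343−4 = 339; sign = (−1)^339 = -1.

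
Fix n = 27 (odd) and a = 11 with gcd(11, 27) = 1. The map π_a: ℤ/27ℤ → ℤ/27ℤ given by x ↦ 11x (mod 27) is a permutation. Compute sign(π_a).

-1

Start at x=23: 23 → 10 → 2 → 22 → 26 → 16 → 14 → … (one orbit).
4 cycles of lengths [18, 6, 2, 1].
27 − 4 = 23 transpositions; sign(π) = (−1)^23 = -1.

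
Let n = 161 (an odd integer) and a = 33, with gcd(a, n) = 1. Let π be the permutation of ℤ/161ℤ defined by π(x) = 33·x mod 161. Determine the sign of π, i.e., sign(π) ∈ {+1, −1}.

+1

Trace 45: π^k(45) = [45, 36, 61, 81, 97, 142, 17] for k=0..6.
π_33 has 5 disjoint cycles with lengths [66, 66, 22, 6, 1] on {0,…,160}.
161 − 5 = 156 transpositions; sign(π) = (−1)^156 = +1.
The Jacobi symbol (33|161) = +1 (Zolotarev) agrees.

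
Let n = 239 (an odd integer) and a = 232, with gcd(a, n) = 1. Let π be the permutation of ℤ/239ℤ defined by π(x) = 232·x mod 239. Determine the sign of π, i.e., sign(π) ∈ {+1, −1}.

Trace 220: π^k(220) = [220, 133, 25, 64, 30, 29, 36] for k=0..6.
π_232 has 3 disjoint cycles with lengths [119, 119, 1] on {0,…,238}.
sign(π) = (−1)^{n − #cycles} = (−1)^{239−3} = (−1)^236 = +1.
Check: (232/239) = +1 by Zolotarev.

+1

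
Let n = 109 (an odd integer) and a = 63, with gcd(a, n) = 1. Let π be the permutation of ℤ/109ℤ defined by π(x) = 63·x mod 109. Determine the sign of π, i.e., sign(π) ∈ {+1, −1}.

+1

Orbit of 45 under x↦63x: [45, 1, 63]… (length divides ord_109(63)).
The orbit structure of x ↦ 63x mod 109: 37 orbits of sizes [3, 3, 3, 3, 3, 3, 3, 3, 3, 3, 3, 3, 3, 3, 3, 3, 3, 3, 3, 3, 3, 3, 3, 3, 3, 3, 3, 3, 3, 3, 3, 3, 3, 3, 3, 3, 1].
Σ(ℓ_i−1) = 109−37 = 72; sign = (−1)^72 = +1.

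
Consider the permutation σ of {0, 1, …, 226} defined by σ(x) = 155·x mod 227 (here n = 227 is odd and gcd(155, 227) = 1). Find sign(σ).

Trace 139: π^k(139) = [139, 207, 78, 59, 65, 87, 92] for k=0..6.
Decompose π into cycles: lengths [113, 113, 1] (3 cycles, including the fixed point 0).
Σ(ℓ_i−1) = 227−3 = 224; sign = (−1)^224 = +1.
The Jacobi symbol (155|227) = +1 (Zolotarev) agrees.

+1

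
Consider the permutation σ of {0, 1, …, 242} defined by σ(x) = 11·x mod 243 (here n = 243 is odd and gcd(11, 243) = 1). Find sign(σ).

Trace 182: π^k(182) = [182, 58, 152, 214, 167, 136, 38] for k=0..6.
π_11 has 6 disjoint cycles with lengths [162, 54, 18, 6, 2, 1] on {0,…,242}.
With 6 cycles on 243 points, sign = (−1)^{243−6} = -1.

-1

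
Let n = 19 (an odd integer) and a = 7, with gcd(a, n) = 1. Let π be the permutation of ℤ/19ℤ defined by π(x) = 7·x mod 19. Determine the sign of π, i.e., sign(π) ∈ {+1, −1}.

+1

Start at x=1: 1 → 7 → 11 → 1 (one orbit).
Cycle lengths of π_7 on ℤ/19ℤ: [3, 3, 3, 3, 3, 3, 1]; 7 cycles in total.
With 7 cycles on 19 points, sign = (−1)^{19−7} = +1.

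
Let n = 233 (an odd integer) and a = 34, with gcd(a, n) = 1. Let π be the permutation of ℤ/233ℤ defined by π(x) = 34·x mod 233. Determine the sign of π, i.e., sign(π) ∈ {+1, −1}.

Trace 177: π^k(177) = [177, 193, 38, 127, 124, 22, 49] for k=0..6.
π_34 has 2 disjoint cycles with lengths [232, 1] on {0,…,232}.
n − c = 233 − 2 = 231; sign = (−1)^231 = -1.
Zolotarev: (34|233) = -1, matching the cycle-count sign.

-1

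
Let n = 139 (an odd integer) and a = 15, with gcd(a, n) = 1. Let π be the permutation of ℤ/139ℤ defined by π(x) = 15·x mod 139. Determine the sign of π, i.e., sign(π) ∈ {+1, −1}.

-1

Start at x=86: 86 → 39 → 29 → 18 → 131 → 19 → 7 → … (one orbit).
2 cycles of lengths [138, 1].
n − c = 139 − 2 = 137; sign = (−1)^137 = -1.
The Jacobi symbol (15|139) = -1 (Zolotarev) agrees.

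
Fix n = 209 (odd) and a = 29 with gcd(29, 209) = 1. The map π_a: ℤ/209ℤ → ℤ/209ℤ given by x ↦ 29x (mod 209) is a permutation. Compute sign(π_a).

Orbit of 4 under x↦29x: [4, 116, 20, 162, 100, 183, 82]… (length divides ord_209(29)).
The orbit structure of x ↦ 29x mod 209: 5 orbits of sizes [90, 90, 18, 10, 1].
Σ(ℓ_i−1) = 209−5 = 204; sign = (−1)^204 = +1.
Zolotarev: (29|209) = +1, matching the cycle-count sign.

+1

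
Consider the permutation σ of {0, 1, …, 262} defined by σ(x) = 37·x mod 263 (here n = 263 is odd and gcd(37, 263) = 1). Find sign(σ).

Trace 140: π^k(140) = [140, 183, 196, 151, 64, 1, 37] for k=0..6.
π_37 has 3 disjoint cycles with lengths [131, 131, 1] on {0,…,262}.
sign(π) = (−1)^{n − #cycles} = (−1)^{263−3} = (−1)^260 = +1.
The Jacobi symbol (37|263) = +1 (Zolotarev) agrees.

+1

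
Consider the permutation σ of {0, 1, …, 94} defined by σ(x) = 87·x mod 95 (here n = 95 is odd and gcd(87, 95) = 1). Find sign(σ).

Trace 58: π^k(58) = [58, 11, 7, 39, 68, 26, 77] for k=0..6.
Cycle lengths of π_87 on ℤ/95ℤ: [12, 12, 12, 12, 12, 12, 4, 3, 3, 3, 3, 3, 3, 1]; 14 cycles in total.
Σ(ℓ_i−1) = 95−14 = 81; sign = (−1)^81 = -1.
Via Zolotarev, sign(π_{87}) = (87|95) = -1.

-1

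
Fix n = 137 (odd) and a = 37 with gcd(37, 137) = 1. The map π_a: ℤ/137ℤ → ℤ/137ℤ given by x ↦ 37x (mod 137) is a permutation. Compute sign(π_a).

+1

Trace 100: π^k(100) = [100, 1, 37, 136] for k=0..3.
Decompose π into cycles: lengths [4, 4, 4, 4, 4, 4, 4, 4, 4, 4, 4, 4, 4, 4, 4, 4, 4, 4, 4, 4, 4, 4, 4, 4, 4, 4, 4, 4, 4, 4, 4, 4, 4, 4, 1] (35 cycles, including the fixed point 0).
n − c = 137 − 35 = 102; sign = (−1)^102 = +1.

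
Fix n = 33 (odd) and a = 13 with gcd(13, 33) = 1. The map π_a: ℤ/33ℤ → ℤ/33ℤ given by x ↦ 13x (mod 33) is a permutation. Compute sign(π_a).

Trace 13: π^k(13) = [13, 4, 19, 16, 10, 31, 7] for k=0..6.
6 cycles of lengths [10, 10, 10, 1, 1, 1].
With 6 cycles on 33 points, sign = (−1)^{33−6} = -1.

-1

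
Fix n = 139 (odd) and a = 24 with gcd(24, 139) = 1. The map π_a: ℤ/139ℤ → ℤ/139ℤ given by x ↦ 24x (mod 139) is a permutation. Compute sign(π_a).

Trace 9: π^k(9) = [9, 77, 41, 11, 125, 81, 137] for k=0..6.
Cycle type of π: 69×2 + 1; total 3 cycles.
Σ(ℓ_i−1) = 139−3 = 136; sign = (−1)^136 = +1.
(24|139)_J = +1 (Zolotarev's lemma cross-check).

+1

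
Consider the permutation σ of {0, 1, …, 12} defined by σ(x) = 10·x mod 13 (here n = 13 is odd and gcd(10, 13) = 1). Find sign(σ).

+1

Trace 3: π^k(3) = [3, 4, 1, 10, 9, 12] for k=0..5.
π_10 has 3 disjoint cycles with lengths [6, 6, 1] on {0,…,12}.
13 − 3 = 10 transpositions; sign(π) = (−1)^10 = +1.
Via Zolotarev, sign(π_{10}) = (10|13) = +1.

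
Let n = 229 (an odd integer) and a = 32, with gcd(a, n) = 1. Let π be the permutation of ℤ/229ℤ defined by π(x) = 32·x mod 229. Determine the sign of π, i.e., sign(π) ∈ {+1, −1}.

Orbit of 123 under x↦32x: [123, 43, 2, 64, 216, 42, 199]… (length divides ord_229(32)).
Decompose π into cycles: lengths [76, 76, 76, 1] (4 cycles, including the fixed point 0).
4 cycles on 229: each ℓ→(−1)^(ℓ−1), product (−1)^225 = -1.

-1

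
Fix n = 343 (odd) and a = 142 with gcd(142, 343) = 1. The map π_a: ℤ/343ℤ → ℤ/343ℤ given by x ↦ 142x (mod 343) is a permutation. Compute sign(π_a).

+1

Trace 32: π^k(32) = [32, 85, 65, 312, 57, 205, 298] for k=0..6.
Cycle lengths of π_142 on ℤ/343ℤ: [147, 147, 21, 21, 3, 3, 1]; 7 cycles in total.
343 − 7 = 336 transpositions; sign(π) = (−1)^336 = +1.
Check: (142/343) = +1 by Zolotarev.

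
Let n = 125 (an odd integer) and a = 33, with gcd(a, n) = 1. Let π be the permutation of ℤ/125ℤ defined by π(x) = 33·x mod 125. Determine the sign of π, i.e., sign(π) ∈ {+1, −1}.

Start at x=16: 16 → 28 → 49 → 117 → 111 → 38 → 4 → … (one orbit).
Cycle lengths of π_33 on ℤ/125ℤ: [100, 20, 4, 1]; 4 cycles in total.
n − c = 125 − 4 = 121; sign = (−1)^121 = -1.

-1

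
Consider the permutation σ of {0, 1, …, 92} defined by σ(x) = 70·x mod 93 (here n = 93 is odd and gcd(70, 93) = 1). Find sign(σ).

+1

Start at x=4: 4 → 1 → 70 → 64 → 16 → 4 (one orbit).
Decompose π into cycles: lengths [5, 5, 5, 5, 5, 5, 5, 5, 5, 5, 5, 5, 5, 5, 5, 5, 5, 5, 1, 1, 1] (21 cycles, including the fixed point 0).
With 21 cycles on 93 points, sign = (−1)^{93−21} = +1.
Check: (70/93) = +1 by Zolotarev.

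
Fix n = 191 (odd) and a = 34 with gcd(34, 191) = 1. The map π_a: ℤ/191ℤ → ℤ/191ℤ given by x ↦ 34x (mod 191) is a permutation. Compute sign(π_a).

Start at x=3: 3 → 102 → 30 → 65 → 109 → 77 → 135 → … (one orbit).
3 cycles of lengths [95, 95, 1].
3 cycles on 191: each ℓ→(−1)^(ℓ−1), product (−1)^188 = +1.

+1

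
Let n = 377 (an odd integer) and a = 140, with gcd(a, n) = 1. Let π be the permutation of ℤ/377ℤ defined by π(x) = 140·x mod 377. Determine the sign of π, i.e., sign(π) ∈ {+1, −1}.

+1

Start at x=81: 81 → 30 → 53 → 257 → 165 → 103 → 94 → … (one orbit).
Cycle type of π: 42×8 + 7×4 + 6×2 + 1; total 15 cycles.
15 cycles on 377: each ℓ→(−1)^(ℓ−1), product (−1)^362 = +1.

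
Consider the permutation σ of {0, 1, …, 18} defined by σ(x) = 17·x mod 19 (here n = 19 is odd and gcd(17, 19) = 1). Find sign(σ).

Trace 16: π^k(16) = [16, 6, 7, 5, 9, 1, 17] for k=0..6.
Decompose π into cycles: lengths [9, 9, 1] (3 cycles, including the fixed point 0).
n − c = 19 − 3 = 16; sign = (−1)^16 = +1.
(17|19)_J = +1 (Zolotarev's lemma cross-check).

+1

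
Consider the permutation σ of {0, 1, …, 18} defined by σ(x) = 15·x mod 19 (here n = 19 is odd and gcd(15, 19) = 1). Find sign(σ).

Trace 17: π^k(17) = [17, 8, 6, 14, 1, 15, 16] for k=0..6.
The orbit structure of x ↦ 15x mod 19: 2 orbits of sizes [18, 1].
19 − 2 = 17 transpositions; sign(π) = (−1)^17 = -1.
The Jacobi symbol (15|19) = -1 (Zolotarev) agrees.

-1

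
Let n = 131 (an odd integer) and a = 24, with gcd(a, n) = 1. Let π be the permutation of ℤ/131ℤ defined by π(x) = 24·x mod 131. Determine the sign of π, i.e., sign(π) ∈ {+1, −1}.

-1

Orbit of 18 under x↦24x: [18, 39, 19, 63, 71, 1, 24]… (length divides ord_131(24)).
π_24 has 6 disjoint cycles with lengths [26, 26, 26, 26, 26, 1] on {0,…,130}.
6 cycles on 131: each ℓ→(−1)^(ℓ−1), product (−1)^125 = -1.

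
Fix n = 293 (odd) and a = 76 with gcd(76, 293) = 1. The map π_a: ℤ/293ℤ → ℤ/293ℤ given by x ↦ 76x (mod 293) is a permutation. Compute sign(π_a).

Orbit of 148 under x↦76x: [148, 114, 167, 93, 36, 99, 199]… (length divides ord_293(76)).
π_76 has 2 disjoint cycles with lengths [292, 1] on {0,…,292}.
With 2 cycles on 293 points, sign = (−1)^{293−2} = -1.

-1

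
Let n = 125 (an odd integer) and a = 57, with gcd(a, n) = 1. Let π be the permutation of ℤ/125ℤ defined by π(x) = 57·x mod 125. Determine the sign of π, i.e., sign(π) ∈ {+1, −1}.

Start at x=124: 124 → 68 → 1 → 57 → 124 (one orbit).
Cycle lengths of π_57 on ℤ/125ℤ: [4, 4, 4, 4, 4, 4, 4, 4, 4, 4, 4, 4, 4, 4, 4, 4, 4, 4, 4, 4, 4, 4, 4, 4, 4, 4, 4, 4, 4, 4, 4, 1]; 32 cycles in total.
32 cycles on 125: each ℓ→(−1)^(ℓ−1), product (−1)^93 = -1.
Check: (57/125) = -1 by Zolotarev.

-1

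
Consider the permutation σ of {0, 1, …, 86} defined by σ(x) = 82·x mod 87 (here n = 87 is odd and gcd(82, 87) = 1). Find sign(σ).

+1

Start at x=1: 1 → 82 → 25 → 49 → 16 → 7 → 52 → 1 (one orbit).
π_82 has 15 disjoint cycles with lengths [7, 7, 7, 7, 7, 7, 7, 7, 7, 7, 7, 7, 1, 1, 1] on {0,…,86}.
n − c = 87 − 15 = 72; sign = (−1)^72 = +1.
(82|87)_J = +1 (Zolotarev's lemma cross-check).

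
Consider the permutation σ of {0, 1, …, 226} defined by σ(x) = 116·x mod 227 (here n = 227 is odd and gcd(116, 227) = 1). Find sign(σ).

Start at x=1: 1 → 116 → 63 → 44 → 110 → 48 → 120 → … (one orbit).
π_116 has 3 disjoint cycles with lengths [113, 113, 1] on {0,…,226}.
With 3 cycles on 227 points, sign = (−1)^{227−3} = +1.

+1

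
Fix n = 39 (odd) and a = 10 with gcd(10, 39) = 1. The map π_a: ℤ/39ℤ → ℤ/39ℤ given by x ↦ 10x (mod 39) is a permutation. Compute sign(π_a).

+1

Start at x=10: 10 → 22 → 25 → 16 → 4 → 1 → 10 (one orbit).
Decompose π into cycles: lengths [6, 6, 6, 6, 6, 6, 1, 1, 1] (9 cycles, including the fixed point 0).
n − c = 39 − 9 = 30; sign = (−1)^30 = +1.
Zolotarev: (10|39) = +1, matching the cycle-count sign.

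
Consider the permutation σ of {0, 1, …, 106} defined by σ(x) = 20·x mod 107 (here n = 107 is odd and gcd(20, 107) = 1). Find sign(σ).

-1

Trace 3: π^k(3) = [3, 60, 23, 32, 105, 67, 56] for k=0..6.
Cycle lengths of π_20 on ℤ/107ℤ: [106, 1]; 2 cycles in total.
n − c = 107 − 2 = 105; sign = (−1)^105 = -1.
The Jacobi symbol (20|107) = -1 (Zolotarev) agrees.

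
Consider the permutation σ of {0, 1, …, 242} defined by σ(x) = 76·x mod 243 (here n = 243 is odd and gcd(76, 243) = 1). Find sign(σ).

Orbit of 214 under x↦76x: [214, 226, 166, 223, 181, 148, 70]… (length divides ord_243(76)).
Cycle lengths of π_76 on ℤ/243ℤ: [81, 81, 27, 27, 9, 9, 3, 3, 1, 1, 1]; 11 cycles in total.
n − c = 243 − 11 = 232; sign = (−1)^232 = +1.
Via Zolotarev, sign(π_{76}) = (76|243) = +1.

+1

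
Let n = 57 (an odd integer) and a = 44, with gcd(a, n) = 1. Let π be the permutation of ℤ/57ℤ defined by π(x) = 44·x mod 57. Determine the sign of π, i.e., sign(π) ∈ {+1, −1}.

Trace 35: π^k(35) = [35, 1, 44, 55, 26, 4, 5] for k=0..6.
6 cycles of lengths [18, 18, 9, 9, 2, 1].
With 6 cycles on 57 points, sign = (−1)^{57−6} = -1.

-1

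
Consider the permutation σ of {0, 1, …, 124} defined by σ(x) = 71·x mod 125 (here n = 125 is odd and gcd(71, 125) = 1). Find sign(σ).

Start at x=26: 26 → 96 → 66 → 61 → 81 → 1 → 71 → … (one orbit).
13 cycles of lengths [25, 25, 25, 25, 5, 5, 5, 5, 1, 1, 1, 1, 1].
n − c = 125 − 13 = 112; sign = (−1)^112 = +1.
Via Zolotarev, sign(π_{71}) = (71|125) = +1.

+1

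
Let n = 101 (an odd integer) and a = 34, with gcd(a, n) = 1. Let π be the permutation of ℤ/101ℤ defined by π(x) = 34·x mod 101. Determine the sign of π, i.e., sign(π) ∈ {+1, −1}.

Orbit of 89 under x↦34x: [89, 97, 66, 22, 41, 81, 27]… (length divides ord_101(34)).
π_34 has 2 disjoint cycles with lengths [100, 1] on {0,…,100}.
With 2 cycles on 101 points, sign = (−1)^{101−2} = -1.

-1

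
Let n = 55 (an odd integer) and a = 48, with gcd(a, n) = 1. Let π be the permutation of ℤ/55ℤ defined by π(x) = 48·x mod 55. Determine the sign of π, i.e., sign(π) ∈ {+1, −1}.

-1

Orbit of 36 under x↦48x: [36, 23, 4, 27, 31, 3, 34]… (length divides ord_55(48)).
6 cycles of lengths [20, 20, 5, 5, 4, 1].
sign(π) = (−1)^{n − #cycles} = (−1)^{55−6} = (−1)^49 = -1.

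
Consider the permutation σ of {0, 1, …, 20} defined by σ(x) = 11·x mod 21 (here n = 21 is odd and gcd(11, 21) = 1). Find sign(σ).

-1

Orbit of 2 under x↦11x: [2, 1, 11, 16, 8, 4]… (length divides ord_21(11)).
6 cycles of lengths [6, 6, 3, 3, 2, 1].
21 − 6 = 15 transpositions; sign(π) = (−1)^15 = -1.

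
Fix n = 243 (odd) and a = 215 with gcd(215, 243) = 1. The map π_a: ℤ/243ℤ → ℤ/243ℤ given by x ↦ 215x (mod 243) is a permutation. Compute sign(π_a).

-1

Orbit of 55 under x↦215x: [55, 161, 109, 107, 163, 53, 217]… (length divides ord_243(215)).
The orbit structure of x ↦ 215x mod 243: 32 orbits of sizes [18, 18, 18, 18, 18, 18, 18, 18, 18, 6, 6, 6, 6, 6, 6, 6, 6, 6, 2, 2, 2, 2, 2, 2, 2, 2, 2, 2, 2, 2, 2, 1].
With 32 cycles on 243 points, sign = (−1)^{243−32} = -1.
Check: (215/243) = -1 by Zolotarev.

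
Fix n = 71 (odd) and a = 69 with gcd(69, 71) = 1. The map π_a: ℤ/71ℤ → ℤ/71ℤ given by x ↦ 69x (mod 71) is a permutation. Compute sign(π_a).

Start at x=58: 58 → 26 → 19 → 33 → 5 → 61 → 20 → … (one orbit).
The orbit structure of x ↦ 69x mod 71: 2 orbits of sizes [70, 1].
71 − 2 = 69 transpositions; sign(π) = (−1)^69 = -1.

-1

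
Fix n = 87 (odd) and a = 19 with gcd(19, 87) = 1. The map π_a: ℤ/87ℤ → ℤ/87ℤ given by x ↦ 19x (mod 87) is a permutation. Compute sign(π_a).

Start at x=25: 25 → 40 → 64 → 85 → 49 → 61 → 28 → … (one orbit).
The orbit structure of x ↦ 19x mod 87: 6 orbits of sizes [28, 28, 28, 1, 1, 1].
6 cycles on 87: each ℓ→(−1)^(ℓ−1), product (−1)^81 = -1.
Check: (19/87) = -1 by Zolotarev.

-1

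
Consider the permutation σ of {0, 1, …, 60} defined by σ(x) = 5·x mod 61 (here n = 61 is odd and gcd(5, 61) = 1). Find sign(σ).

Trace 48: π^k(48) = [48, 57, 41, 22, 49, 1, 5] for k=0..6.
π_5 has 3 disjoint cycles with lengths [30, 30, 1] on {0,…,60}.
n − c = 61 − 3 = 58; sign = (−1)^58 = +1.

+1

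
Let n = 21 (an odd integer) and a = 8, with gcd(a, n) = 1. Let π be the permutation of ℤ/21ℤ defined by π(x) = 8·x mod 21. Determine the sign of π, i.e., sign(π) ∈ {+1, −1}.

Orbit of 8 under x↦8x: [8, 1]… (length divides ord_21(8)).
Cycle type of π: 2×7 + 1×7; total 14 cycles.
n − c = 21 − 14 = 7; sign = (−1)^7 = -1.

-1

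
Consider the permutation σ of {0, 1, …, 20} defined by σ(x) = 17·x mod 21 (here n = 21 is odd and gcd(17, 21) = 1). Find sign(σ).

+1

Orbit of 1 under x↦17x: [1, 17, 16, 20, 4, 5]… (length divides ord_21(17)).
Cycle lengths of π_17 on ℤ/21ℤ: [6, 6, 6, 2, 1]; 5 cycles in total.
n − c = 21 − 5 = 16; sign = (−1)^16 = +1.
(17|21)_J = +1 (Zolotarev's lemma cross-check).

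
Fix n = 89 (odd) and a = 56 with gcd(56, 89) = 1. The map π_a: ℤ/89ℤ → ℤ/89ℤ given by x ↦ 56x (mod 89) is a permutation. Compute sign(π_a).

-1

Orbit of 3 under x↦56x: [3, 79, 63, 57, 77, 40, 15]… (length divides ord_89(56)).
Cycle type of π: 88 + 1; total 2 cycles.
With 2 cycles on 89 points, sign = (−1)^{89−2} = -1.
(56|89)_J = -1 (Zolotarev's lemma cross-check).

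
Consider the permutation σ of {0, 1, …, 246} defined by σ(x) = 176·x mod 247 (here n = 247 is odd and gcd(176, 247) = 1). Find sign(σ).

Trace 74: π^k(74) = [74, 180, 64, 149, 42, 229, 43] for k=0..6.
Decompose π into cycles: lengths [36, 36, 36, 36, 36, 36, 12, 9, 9, 1] (10 cycles, including the fixed point 0).
247 − 10 = 237 transpositions; sign(π) = (−1)^237 = -1.
(176|247)_J = -1 (Zolotarev's lemma cross-check).

-1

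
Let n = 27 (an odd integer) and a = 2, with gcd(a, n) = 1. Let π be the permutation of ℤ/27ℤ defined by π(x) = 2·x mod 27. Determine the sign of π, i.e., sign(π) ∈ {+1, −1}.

Trace 16: π^k(16) = [16, 5, 10, 20, 13, 26, 25] for k=0..6.
The orbit structure of x ↦ 2x mod 27: 4 orbits of sizes [18, 6, 2, 1].
n − c = 27 − 4 = 23; sign = (−1)^23 = -1.

-1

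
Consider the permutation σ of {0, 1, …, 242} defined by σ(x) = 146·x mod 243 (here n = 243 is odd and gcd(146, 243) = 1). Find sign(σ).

Start at x=56: 56 → 157 → 80 → 16 → 149 → 127 → 74 → … (one orbit).
Cycle lengths of π_146 on ℤ/243ℤ: [162, 54, 18, 6, 2, 1]; 6 cycles in total.
sign(π) = (−1)^{n − #cycles} = (−1)^{243−6} = (−1)^237 = -1.

-1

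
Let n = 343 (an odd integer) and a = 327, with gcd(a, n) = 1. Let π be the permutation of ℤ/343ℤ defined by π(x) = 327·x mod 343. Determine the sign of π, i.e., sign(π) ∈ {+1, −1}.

Start at x=138: 138 → 193 → 342 → 16 → 87 → 323 → 320 → … (one orbit).
Cycle lengths of π_327 on ℤ/343ℤ: [294, 42, 6, 1]; 4 cycles in total.
343 − 4 = 339 transpositions; sign(π) = (−1)^339 = -1.

-1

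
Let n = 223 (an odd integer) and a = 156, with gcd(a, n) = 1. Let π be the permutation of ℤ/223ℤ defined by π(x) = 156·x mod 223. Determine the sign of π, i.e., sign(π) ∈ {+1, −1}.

Trace 63: π^k(63) = [63, 16, 43, 18, 132, 76, 37] for k=0..6.
π_156 has 3 disjoint cycles with lengths [111, 111, 1] on {0,…,222}.
223 − 3 = 220 transpositions; sign(π) = (−1)^220 = +1.

+1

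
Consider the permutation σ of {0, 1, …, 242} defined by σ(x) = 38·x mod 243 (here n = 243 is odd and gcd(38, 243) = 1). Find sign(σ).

-1

Trace 68: π^k(68) = [68, 154, 20, 31, 206, 52, 32] for k=0..6.
Decompose π into cycles: lengths [162, 54, 18, 6, 2, 1] (6 cycles, including the fixed point 0).
6 cycles on 243: each ℓ→(−1)^(ℓ−1), product (−1)^237 = -1.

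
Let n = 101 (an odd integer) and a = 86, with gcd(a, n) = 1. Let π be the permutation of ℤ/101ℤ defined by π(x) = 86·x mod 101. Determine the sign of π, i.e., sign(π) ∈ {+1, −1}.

-1

Start at x=42: 42 → 77 → 57 → 54 → 99 → 30 → 55 → … (one orbit).
The orbit structure of x ↦ 86x mod 101: 2 orbits of sizes [100, 1].
n − c = 101 − 2 = 99; sign = (−1)^99 = -1.
The Jacobi symbol (86|101) = -1 (Zolotarev) agrees.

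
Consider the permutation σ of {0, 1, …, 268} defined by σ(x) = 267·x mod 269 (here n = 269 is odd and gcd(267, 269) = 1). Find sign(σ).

-1

Orbit of 67 under x↦267x: [67, 135, 268, 2, 265, 8, 253]… (length divides ord_269(267)).
Cycle lengths of π_267 on ℤ/269ℤ: [268, 1]; 2 cycles in total.
n − c = 269 − 2 = 267; sign = (−1)^267 = -1.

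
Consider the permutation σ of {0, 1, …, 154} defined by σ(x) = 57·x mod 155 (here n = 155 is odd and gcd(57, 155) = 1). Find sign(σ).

+1

Orbit of 56 under x↦57x: [56, 92, 129, 68, 1, 57, 149]… (length divides ord_155(57)).
Decompose π into cycles: lengths [12, 12, 12, 12, 12, 12, 12, 12, 12, 12, 6, 6, 6, 6, 6, 4, 1] (17 cycles, including the fixed point 0).
155 − 17 = 138 transpositions; sign(π) = (−1)^138 = +1.
Zolotarev: (57|155) = +1, matching the cycle-count sign.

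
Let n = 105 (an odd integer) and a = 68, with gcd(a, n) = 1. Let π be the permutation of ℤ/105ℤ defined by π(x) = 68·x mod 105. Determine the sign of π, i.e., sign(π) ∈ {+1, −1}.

Start at x=47: 47 → 46 → 83 → 79 → 17 → 1 → 68 → … (one orbit).
π_68 has 14 disjoint cycles with lengths [12, 12, 12, 12, 12, 12, 6, 6, 6, 4, 4, 4, 2, 1] on {0,…,104}.
14 cycles on 105: each ℓ→(−1)^(ℓ−1), product (−1)^91 = -1.
(68|105)_J = -1 (Zolotarev's lemma cross-check).

-1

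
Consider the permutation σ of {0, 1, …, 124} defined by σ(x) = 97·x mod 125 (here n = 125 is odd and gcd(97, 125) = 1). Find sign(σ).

-1

Trace 94: π^k(94) = [94, 118, 71, 12, 39, 33, 76] for k=0..6.
4 cycles of lengths [100, 20, 4, 1].
125 − 4 = 121 transpositions; sign(π) = (−1)^121 = -1.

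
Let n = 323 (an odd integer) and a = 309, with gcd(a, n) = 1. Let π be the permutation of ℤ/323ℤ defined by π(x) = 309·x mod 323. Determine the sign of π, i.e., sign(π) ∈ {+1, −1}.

-1

Orbit of 62 under x↦309x: [62, 101, 201, 93, 313, 140, 301]… (length divides ord_323(309)).
Cycle lengths of π_309 on ℤ/323ℤ: [144, 144, 16, 9, 9, 1]; 6 cycles in total.
n − c = 323 − 6 = 317; sign = (−1)^317 = -1.
Check: (309/323) = -1 by Zolotarev.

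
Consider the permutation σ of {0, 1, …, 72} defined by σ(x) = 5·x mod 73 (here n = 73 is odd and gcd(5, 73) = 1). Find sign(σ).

-1

Orbit of 64 under x↦5x: [64, 28, 67, 43, 69, 53, 46]… (length divides ord_73(5)).
π_5 has 2 disjoint cycles with lengths [72, 1] on {0,…,72}.
n − c = 73 − 2 = 71; sign = (−1)^71 = -1.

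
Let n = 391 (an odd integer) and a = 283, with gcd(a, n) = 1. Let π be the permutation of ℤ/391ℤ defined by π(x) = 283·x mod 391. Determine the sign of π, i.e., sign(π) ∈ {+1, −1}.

Start at x=1: 1 → 283 → 325 → 90 → 55 → 316 → 280 → … (one orbit).
π_283 has 5 disjoint cycles with lengths [176, 176, 22, 16, 1] on {0,…,390}.
With 5 cycles on 391 points, sign = (−1)^{391−5} = +1.
Check: (283/391) = +1 by Zolotarev.

+1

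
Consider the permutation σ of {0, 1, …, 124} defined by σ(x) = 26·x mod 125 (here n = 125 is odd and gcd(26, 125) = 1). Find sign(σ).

Start at x=76: 76 → 101 → 1 → 26 → 51 → 76 (one orbit).
π_26 has 45 disjoint cycles with lengths [5, 5, 5, 5, 5, 5, 5, 5, 5, 5, 5, 5, 5, 5, 5, 5, 5, 5, 5, 5, 1, 1, 1, 1, 1, 1, 1, 1, 1, 1, 1, 1, 1, 1, 1, 1, 1, 1, 1, 1, 1, 1, 1, 1, 1] on {0,…,124}.
45 cycles on 125: each ℓ→(−1)^(ℓ−1), product (−1)^80 = +1.
The Jacobi symbol (26|125) = +1 (Zolotarev) agrees.

+1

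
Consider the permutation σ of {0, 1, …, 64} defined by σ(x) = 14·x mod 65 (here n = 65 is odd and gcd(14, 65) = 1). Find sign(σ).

+1

Start at x=14: 14 → 1 → 14 (one orbit).
39 cycles of lengths [2, 2, 2, 2, 2, 2, 2, 2, 2, 2, 2, 2, 2, 2, 2, 2, 2, 2, 2, 2, 2, 2, 2, 2, 2, 2, 1, 1, 1, 1, 1, 1, 1, 1, 1, 1, 1, 1, 1].
39 cycles on 65: each ℓ→(−1)^(ℓ−1), product (−1)^26 = +1.
Check: (14/65) = +1 by Zolotarev.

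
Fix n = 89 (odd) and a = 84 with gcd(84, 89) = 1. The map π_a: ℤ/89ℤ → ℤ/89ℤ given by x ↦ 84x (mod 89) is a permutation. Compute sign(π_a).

+1

Start at x=69: 69 → 11 → 34 → 8 → 49 → 22 → 68 → … (one orbit).
π_84 has 3 disjoint cycles with lengths [44, 44, 1] on {0,…,88}.
89 − 3 = 86 transpositions; sign(π) = (−1)^86 = +1.
The Jacobi symbol (84|89) = +1 (Zolotarev) agrees.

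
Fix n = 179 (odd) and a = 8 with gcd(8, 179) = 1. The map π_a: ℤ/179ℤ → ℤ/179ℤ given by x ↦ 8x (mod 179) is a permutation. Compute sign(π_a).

Trace 57: π^k(57) = [57, 98, 68, 7, 56, 90, 4] for k=0..6.
Cycle type of π: 178 + 1; total 2 cycles.
With 2 cycles on 179 points, sign = (−1)^{179−2} = -1.
The Jacobi symbol (8|179) = -1 (Zolotarev) agrees.

-1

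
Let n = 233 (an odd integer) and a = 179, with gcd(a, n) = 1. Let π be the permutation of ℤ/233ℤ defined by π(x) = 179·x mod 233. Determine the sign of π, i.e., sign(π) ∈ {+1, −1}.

Start at x=185: 185 → 29 → 65 → 218 → 111 → 64 → 39 → … (one orbit).
2 cycles of lengths [232, 1].
With 2 cycles on 233 points, sign = (−1)^{233−2} = -1.

-1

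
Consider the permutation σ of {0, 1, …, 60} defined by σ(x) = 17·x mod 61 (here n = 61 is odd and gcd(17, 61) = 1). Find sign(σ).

-1

Trace 4: π^k(4) = [4, 7, 58, 10, 48, 23, 25] for k=0..6.
The orbit structure of x ↦ 17x mod 61: 2 orbits of sizes [60, 1].
61 − 2 = 59 transpositions; sign(π) = (−1)^59 = -1.
Zolotarev: (17|61) = -1, matching the cycle-count sign.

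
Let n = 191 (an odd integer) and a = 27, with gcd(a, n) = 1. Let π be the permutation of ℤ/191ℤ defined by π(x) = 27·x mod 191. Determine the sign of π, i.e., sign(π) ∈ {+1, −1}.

+1

Orbit of 26 under x↦27x: [26, 129, 45, 69, 144, 68, 117]… (length divides ord_191(27)).
π_27 has 3 disjoint cycles with lengths [95, 95, 1] on {0,…,190}.
sign(π) = (−1)^{n − #cycles} = (−1)^{191−3} = (−1)^188 = +1.
(27|191)_J = +1 (Zolotarev's lemma cross-check).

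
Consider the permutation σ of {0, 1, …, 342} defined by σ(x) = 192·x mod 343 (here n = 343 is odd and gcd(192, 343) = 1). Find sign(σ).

Start at x=293: 293 → 4 → 82 → 309 → 332 → 289 → 265 → … (one orbit).
Decompose π into cycles: lengths [294, 42, 6, 1] (4 cycles, including the fixed point 0).
Σ(ℓ_i−1) = 343−4 = 339; sign = (−1)^339 = -1.

-1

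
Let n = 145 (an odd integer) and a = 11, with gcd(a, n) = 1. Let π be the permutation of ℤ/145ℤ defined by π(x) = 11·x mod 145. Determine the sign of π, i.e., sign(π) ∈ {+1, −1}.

-1

Start at x=11: 11 → 121 → 26 → 141 → 101 → 96 → 41 → … (one orbit).
Cycle lengths of π_11 on ℤ/145ℤ: [28, 28, 28, 28, 28, 1, 1, 1, 1, 1]; 10 cycles in total.
10 cycles on 145: each ℓ→(−1)^(ℓ−1), product (−1)^135 = -1.
Check: (11/145) = -1 by Zolotarev.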